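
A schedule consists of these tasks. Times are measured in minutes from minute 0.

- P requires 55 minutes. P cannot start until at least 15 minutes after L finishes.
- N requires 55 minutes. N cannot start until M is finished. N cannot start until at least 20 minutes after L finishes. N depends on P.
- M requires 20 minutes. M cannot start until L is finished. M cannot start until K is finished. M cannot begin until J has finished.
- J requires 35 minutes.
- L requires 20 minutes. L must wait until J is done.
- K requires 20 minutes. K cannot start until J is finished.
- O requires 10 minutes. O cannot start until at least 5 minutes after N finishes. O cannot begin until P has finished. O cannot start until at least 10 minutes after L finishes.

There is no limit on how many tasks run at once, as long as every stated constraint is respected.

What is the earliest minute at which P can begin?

Nothing blocks J, so it runs from minute 0 to minute 35.
L waits on J (finishes minute 35), so it starts at minute 35 and finishes at 35 + 20 = minute 55.
P waits on L (finishes minute 55, plus 15-minute gap → minute 70), so the earliest it can start is minute 70.

70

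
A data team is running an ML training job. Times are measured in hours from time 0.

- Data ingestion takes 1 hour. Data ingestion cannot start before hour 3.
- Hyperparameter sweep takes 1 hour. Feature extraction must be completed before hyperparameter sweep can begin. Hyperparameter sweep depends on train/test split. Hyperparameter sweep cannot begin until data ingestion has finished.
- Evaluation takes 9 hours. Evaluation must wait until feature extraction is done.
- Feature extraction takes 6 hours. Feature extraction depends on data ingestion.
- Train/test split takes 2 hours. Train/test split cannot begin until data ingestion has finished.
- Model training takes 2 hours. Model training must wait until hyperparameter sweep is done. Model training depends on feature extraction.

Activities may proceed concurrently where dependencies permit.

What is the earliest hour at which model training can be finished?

13

Data ingestion waits on its own release at hour 3, so it starts at hour 3 and finishes at 3 + 1 = hour 4.
After data ingestion (finishes hour 4), train/test split can start at hour 4 and finishes at hour 6.
Feature extraction cannot begin until data ingestion (finishes hour 4). It runs from hour 4 to 4 + 6 = hour 10.
For hyperparameter sweep: feature extraction (finishes hour 10); train/test split (finishes hour 6); data ingestion (finishes hour 4). Taking the maximum gives a start of hour 10, and it finishes at 10 + 1 = hour 11.
For model training: hyperparameter sweep (finishes hour 11); feature extraction (finishes hour 10). Taking the maximum gives a start of hour 11, and it finishes at 11 + 2 = hour 13.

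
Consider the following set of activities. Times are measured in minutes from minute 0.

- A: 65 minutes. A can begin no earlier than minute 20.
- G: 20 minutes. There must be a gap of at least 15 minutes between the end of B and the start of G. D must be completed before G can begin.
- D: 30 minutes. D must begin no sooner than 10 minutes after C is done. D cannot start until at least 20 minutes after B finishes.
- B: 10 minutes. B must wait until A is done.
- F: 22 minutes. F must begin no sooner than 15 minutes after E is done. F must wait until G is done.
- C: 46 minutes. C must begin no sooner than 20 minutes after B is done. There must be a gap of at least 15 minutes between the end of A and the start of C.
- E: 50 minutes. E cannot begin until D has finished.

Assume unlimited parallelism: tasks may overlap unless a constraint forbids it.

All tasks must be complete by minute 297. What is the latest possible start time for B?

F must finish by minute 297; it takes 22 minutes, so it must start by 297 − 22 = minute 275.
E must finish before F (must start by minute 275, minus 15-minute gap → minute 260). With a 50-minute duration, E must start by 260 − 50 = minute 210.
G has to be done before F (must start by minute 275). That means finishing by minute 275, i.e. starting by 275 − 20 = minute 255.
D must finish in time for E (must start by minute 210); G (must start by minute 255). The tightest is minute 210, so D must start by 210 − 30 = minute 180.
C must finish before D (must start by minute 180, minus 10-minute gap → minute 170). With a 46-minute duration, C must start by 170 − 46 = minute 124.
B must finish in time for C (must start by minute 124, minus 20-minute gap → minute 104); D (must start by minute 180, minus 20-minute gap → minute 160); G (must start by minute 255, minus 15-minute gap → minute 240). The tightest is minute 104, so B must start by 104 − 10 = minute 94.

94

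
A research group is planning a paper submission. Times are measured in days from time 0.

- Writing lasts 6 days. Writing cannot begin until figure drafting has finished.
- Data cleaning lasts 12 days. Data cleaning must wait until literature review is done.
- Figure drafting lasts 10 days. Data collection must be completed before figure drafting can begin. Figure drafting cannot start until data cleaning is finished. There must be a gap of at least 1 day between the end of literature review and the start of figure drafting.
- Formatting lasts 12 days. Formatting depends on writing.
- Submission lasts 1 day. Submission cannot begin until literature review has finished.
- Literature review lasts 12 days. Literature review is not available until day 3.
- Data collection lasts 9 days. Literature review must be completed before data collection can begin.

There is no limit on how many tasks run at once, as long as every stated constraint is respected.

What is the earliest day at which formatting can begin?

43

Literature review waits on its own release at day 3, so it starts at day 3 and finishes at 3 + 12 = day 15.
After literature review (finishes day 15), data cleaning can start at day 15 and finishes at day 27.
Data collection cannot begin until literature review (finishes day 15). It runs from day 15 to 15 + 9 = day 24.
For figure drafting: data collection (finishes day 24); data cleaning (finishes day 27); literature review (finishes day 15, plus 1-day gap → day 16). Taking the maximum gives a start of day 27, and it finishes at 27 + 10 = day 37.
After figure drafting (finishes day 37), writing can start at day 37 and finishes at day 43.
Formatting waits on writing (finishes day 43), so the earliest it can start is day 43.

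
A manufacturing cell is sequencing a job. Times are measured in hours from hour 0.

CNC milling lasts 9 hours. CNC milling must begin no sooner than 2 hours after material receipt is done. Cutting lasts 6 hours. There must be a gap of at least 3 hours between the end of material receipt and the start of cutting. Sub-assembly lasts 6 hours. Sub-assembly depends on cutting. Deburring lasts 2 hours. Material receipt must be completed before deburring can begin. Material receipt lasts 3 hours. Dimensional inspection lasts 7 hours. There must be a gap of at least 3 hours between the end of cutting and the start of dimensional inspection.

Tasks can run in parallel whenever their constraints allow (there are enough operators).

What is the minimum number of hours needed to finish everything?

Material receipt can start immediately at hour 0; it finishes at hour 3.
CNC milling waits on material receipt (finishes hour 3, plus 2-hour gap → hour 5), so it starts at hour 5 and finishes at 5 + 9 = hour 14.
Deburring cannot begin until material receipt (finishes hour 3). It runs from hour 3 to 3 + 2 = hour 5.
Cutting cannot begin until material receipt (finishes hour 3, plus 3-hour gap → hour 6). It runs from hour 6 to 6 + 6 = hour 12.
Sub-assembly waits on cutting (finishes hour 12), so it starts at hour 12 and finishes at 12 + 6 = hour 18.
Dimensional inspection cannot begin until cutting (finishes hour 12, plus 3-hour gap → hour 15). It runs from hour 15 to 15 + 7 = hour 22.
All tasks are finished once the last one completes. Finish times: Material receipt at 3, Cutting at 12, Deburring at 5, CNC milling at 14, Dimensional inspection at 22, Sub-assembly at 18. The latest is hour 22.

22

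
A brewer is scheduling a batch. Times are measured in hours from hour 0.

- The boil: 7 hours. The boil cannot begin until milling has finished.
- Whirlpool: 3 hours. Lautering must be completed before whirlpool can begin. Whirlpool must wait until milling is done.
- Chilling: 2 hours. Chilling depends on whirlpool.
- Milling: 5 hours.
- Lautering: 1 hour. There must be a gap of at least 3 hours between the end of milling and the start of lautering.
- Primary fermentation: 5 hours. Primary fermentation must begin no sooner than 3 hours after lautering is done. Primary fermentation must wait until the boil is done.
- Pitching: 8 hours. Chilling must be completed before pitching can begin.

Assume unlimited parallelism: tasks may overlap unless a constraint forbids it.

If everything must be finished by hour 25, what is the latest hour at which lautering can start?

Nothing follows pitching; the deadline of hour 25 is its only limit. It must start by 25 − 8 = hour 17.
Chilling has to be done before pitching (must start by hour 17). That means finishing by hour 17, i.e. starting by 17 − 2 = hour 15.
Whirlpool must finish before chilling (must start by hour 15). With a 3-hour duration, whirlpool must start by 15 − 3 = hour 12.
Nothing follows primary fermentation; the deadline of hour 25 is its only limit. It must start by 25 − 5 = hour 20.
Lautering feeds whirlpool (must start by hour 12); primary fermentation (must start by hour 20, minus 3-hour gap → hour 17). Taking the minimum, lautering must finish by hour 12 and start by 12 − 1 = hour 11.

11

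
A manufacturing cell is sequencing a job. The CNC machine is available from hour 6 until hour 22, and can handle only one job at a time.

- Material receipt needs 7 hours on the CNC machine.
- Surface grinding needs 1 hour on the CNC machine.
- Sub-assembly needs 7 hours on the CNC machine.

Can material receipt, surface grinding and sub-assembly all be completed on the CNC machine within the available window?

The CNC machine window is 22 − 6 = 16 hours.
Running back to back, the jobs need 7 + 1 + 7 = 15 hours on the CNC machine.
Since 15 ≤ 16, they fit within the window.

Yes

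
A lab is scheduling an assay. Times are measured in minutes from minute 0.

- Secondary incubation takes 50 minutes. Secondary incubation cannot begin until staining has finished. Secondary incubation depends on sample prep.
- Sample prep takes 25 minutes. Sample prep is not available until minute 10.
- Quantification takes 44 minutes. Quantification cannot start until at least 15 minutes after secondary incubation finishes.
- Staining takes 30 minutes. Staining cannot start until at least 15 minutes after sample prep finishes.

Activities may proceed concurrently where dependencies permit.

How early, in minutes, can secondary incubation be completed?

After its own release at minute 10, sample prep can start at minute 10 and finishes at minute 35.
Staining waits on sample prep (finishes minute 35, plus 15-minute gap → minute 50), so it starts at minute 50 and finishes at 50 + 30 = minute 80.
For secondary incubation: staining (finishes minute 80); sample prep (finishes minute 35). Taking the maximum gives a start of minute 80, and it finishes at 80 + 50 = minute 130.

130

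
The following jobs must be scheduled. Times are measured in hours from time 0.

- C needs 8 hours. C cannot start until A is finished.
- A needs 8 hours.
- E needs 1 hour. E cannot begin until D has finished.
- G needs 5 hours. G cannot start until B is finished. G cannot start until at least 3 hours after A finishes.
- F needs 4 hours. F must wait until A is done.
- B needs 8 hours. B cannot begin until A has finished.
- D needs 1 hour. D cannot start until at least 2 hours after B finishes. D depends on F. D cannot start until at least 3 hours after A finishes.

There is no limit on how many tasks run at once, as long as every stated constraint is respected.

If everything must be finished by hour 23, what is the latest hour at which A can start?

Nothing follows E; the deadline of hour 23 is its only limit. It must start by 23 − 1 = hour 22.
D must finish before E (must start by hour 22). With a 1-hour duration, D must start by 22 − 1 = hour 21.
G must finish by hour 23; it takes 5 hours, so it must start by 23 − 5 = hour 18.
B must finish in time for D (must start by hour 21, minus 2-hour gap → hour 19); G (must start by hour 18). The tightest is hour 18, so B must start by 18 − 8 = hour 10.
C has no dependents, so it just needs to finish by hour 23. Starting by 23 − 8 = hour 15 achieves that.
F has to be done before D (must start by hour 21). That means finishing by hour 21, i.e. starting by 21 − 4 = hour 17.
A has several dependents: B (must start by hour 10); C (must start by hour 15); D (must start by hour 21, minus 3-hour gap → hour 18); F (must start by hour 17); G (must start by hour 18, minus 3-hour gap → hour 15). The earliest of those limits is hour 10, so A must start by 10 − 8 = hour 2.

2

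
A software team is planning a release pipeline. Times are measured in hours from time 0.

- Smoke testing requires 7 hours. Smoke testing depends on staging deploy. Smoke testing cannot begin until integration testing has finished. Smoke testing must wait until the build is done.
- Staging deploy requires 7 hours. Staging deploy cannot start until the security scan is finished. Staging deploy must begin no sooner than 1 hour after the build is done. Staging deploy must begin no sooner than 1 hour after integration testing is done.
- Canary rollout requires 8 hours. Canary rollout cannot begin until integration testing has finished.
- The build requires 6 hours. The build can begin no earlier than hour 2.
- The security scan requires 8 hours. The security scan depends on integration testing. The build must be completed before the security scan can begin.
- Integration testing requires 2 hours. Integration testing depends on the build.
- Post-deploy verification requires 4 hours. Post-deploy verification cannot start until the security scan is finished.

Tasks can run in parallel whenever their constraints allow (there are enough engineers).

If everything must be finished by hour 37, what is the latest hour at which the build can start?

7

Nothing follows smoke testing; the deadline of hour 37 is its only limit. It must start by 37 − 7 = hour 30.
Staging deploy feeds into smoke testing (must start by hour 30); so staging deploy must finish by hour 30 and therefore start by hour 23.
Nothing follows post-deploy verification; the deadline of hour 37 is its only limit. It must start by 37 − 4 = hour 33.
The security scan must finish in time for staging deploy (must start by hour 23); post-deploy verification (must start by hour 33). The tightest is hour 23, so the security scan must start by 23 − 8 = hour 15.
Canary rollout must finish by hour 37; it takes 8 hours, so it must start by 37 − 8 = hour 29.
Integration testing must finish in time for the security scan (must start by hour 15); staging deploy (must start by hour 23, minus 1-hour gap → hour 22); smoke testing (must start by hour 30); canary rollout (must start by hour 29). The tightest is hour 15, so integration testing must start by 15 − 2 = hour 13.
The build must finish in time for integration testing (must start by hour 13); the security scan (must start by hour 15); staging deploy (must start by hour 23, minus 1-hour gap → hour 22); smoke testing (must start by hour 30). The tightest is hour 13, so the build must start by 13 − 6 = hour 7.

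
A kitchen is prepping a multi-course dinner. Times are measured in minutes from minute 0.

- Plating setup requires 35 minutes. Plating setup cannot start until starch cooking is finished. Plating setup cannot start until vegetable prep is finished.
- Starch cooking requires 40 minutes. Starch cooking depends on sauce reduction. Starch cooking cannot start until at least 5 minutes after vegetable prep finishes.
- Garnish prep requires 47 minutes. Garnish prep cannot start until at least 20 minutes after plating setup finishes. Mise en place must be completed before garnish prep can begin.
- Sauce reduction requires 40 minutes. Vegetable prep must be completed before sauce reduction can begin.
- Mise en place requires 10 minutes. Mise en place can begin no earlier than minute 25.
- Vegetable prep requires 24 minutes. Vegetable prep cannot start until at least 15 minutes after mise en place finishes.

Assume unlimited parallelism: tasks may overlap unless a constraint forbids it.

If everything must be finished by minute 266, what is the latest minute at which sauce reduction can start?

84

Garnish prep must finish by minute 266; it takes 47 minutes, so it must start by 266 − 47 = minute 219.
Plating setup feeds into garnish prep (must start by minute 219, minus 20-minute gap → minute 199); so plating setup must finish by minute 199 and therefore start by minute 164.
Since plating setup (must start by minute 164) depends on it, starch cooking must finish by minute 164. Backing off its 40-minute duration gives a latest start of minute 124.
Sauce reduction must finish before starch cooking (must start by minute 124). With a 40-minute duration, sauce reduction must start by 124 − 40 = minute 84.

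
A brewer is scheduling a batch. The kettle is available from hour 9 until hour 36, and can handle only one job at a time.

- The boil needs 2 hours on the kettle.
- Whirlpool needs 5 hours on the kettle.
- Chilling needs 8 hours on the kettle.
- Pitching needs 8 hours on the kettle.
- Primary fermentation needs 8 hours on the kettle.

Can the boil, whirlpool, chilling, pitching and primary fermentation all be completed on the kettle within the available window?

No

The kettle window is 36 − 9 = 27 hours.
Running back to back, the jobs need 2 + 5 + 8 + 8 + 8 = 31 hours on the kettle.
Since 31 > 27, they cannot all fit.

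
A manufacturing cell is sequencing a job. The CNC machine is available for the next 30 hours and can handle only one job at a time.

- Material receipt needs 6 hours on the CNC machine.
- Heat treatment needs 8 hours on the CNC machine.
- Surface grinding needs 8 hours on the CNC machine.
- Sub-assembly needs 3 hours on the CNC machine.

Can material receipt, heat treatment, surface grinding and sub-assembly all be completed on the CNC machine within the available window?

Running back to back, the jobs need 6 + 8 + 8 + 3 = 25 hours on the CNC machine.
Since 25 ≤ 30, they fit within the window.

Yes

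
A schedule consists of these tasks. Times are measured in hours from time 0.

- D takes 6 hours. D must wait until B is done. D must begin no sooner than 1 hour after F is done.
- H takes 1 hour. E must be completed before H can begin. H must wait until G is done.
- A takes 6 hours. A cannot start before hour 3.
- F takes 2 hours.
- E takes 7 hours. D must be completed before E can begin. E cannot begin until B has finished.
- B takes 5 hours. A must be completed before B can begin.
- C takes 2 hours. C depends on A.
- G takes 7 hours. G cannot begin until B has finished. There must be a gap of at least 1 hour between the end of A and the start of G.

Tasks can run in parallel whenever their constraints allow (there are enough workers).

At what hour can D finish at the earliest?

F can start immediately at hour 0; it finishes at hour 2.
After its own release at hour 3, A can start at hour 3 and finishes at hour 9.
B cannot begin until A (finishes hour 9). It runs from hour 9 to 9 + 5 = hour 14.
For D: B (finishes hour 14); F (finishes hour 2, plus 1-hour gap → hour 3). Taking the maximum gives a start of hour 14, and it finishes at 14 + 6 = hour 20.

20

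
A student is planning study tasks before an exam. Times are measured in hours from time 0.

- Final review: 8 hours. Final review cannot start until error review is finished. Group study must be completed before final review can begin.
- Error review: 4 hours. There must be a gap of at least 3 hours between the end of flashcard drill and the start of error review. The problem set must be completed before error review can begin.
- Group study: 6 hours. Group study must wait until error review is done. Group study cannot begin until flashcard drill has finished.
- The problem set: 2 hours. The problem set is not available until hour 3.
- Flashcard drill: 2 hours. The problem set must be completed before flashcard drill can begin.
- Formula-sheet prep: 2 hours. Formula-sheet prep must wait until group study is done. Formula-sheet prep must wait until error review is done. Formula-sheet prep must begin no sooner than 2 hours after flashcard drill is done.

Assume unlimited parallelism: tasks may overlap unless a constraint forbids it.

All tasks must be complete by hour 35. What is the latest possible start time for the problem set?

Formula-sheet prep must finish by hour 35; it takes 2 hours, so it must start by 35 − 2 = hour 33.
Final review must finish by hour 35; it takes 8 hours, so it must start by 35 − 8 = hour 27.
For group study: formula-sheet prep (must start by hour 33); final review (must start by hour 27). The most restrictive is hour 27; with a 6-hour duration, group study must start by hour 21.
Error review must finish in time for group study (must start by hour 21); formula-sheet prep (must start by hour 33); final review (must start by hour 27). The tightest is hour 21, so error review must start by 21 − 4 = hour 17.
Flashcard drill feeds error review (must start by hour 17, minus 3-hour gap → hour 14); group study (must start by hour 21); formula-sheet prep (must start by hour 33, minus 2-hour gap → hour 31). Taking the minimum, flashcard drill must finish by hour 14 and start by 14 − 2 = hour 12.
The problem set feeds flashcard drill (must start by hour 12); error review (must start by hour 17). Taking the minimum, the problem set must finish by hour 12 and start by 12 − 2 = hour 10.

10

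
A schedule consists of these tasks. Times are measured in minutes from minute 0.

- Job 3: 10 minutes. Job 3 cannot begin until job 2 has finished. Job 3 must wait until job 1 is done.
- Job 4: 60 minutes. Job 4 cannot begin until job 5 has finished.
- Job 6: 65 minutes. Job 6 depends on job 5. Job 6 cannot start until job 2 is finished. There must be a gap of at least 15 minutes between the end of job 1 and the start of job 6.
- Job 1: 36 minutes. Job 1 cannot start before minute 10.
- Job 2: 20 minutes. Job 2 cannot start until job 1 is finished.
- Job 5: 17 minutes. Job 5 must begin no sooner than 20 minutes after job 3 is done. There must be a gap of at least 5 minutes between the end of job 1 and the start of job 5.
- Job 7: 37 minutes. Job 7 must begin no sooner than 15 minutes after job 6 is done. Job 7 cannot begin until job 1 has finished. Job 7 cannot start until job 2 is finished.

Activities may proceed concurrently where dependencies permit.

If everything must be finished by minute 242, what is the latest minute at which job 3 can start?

78

Job 4 has no dependents, so it just needs to finish by minute 242. Starting by 242 − 60 = minute 182 achieves that.
Job 7 must finish by minute 242; it takes 37 minutes, so it must start by 242 − 37 = minute 205.
Job 6 must finish before job 7 (must start by minute 205, minus 15-minute gap → minute 190). With a 65-minute duration, job 6 must start by 190 − 65 = minute 125.
Job 5 feeds job 4 (must start by minute 182); job 6 (must start by minute 125). Taking the minimum, job 5 must finish by minute 125 and start by 125 − 17 = minute 108.
Job 3 has to be done before job 5 (must start by minute 108, minus 20-minute gap → minute 88). That means finishing by minute 88, i.e. starting by 88 − 10 = minute 78.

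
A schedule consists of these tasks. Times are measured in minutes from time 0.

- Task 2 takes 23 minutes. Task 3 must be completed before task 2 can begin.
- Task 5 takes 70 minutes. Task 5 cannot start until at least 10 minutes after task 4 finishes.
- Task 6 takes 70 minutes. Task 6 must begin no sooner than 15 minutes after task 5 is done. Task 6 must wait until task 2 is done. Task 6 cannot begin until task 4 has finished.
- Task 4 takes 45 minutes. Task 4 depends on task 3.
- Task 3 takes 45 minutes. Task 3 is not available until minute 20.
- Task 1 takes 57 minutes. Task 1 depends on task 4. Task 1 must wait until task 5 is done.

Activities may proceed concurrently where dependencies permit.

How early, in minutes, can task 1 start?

190

Task 3 cannot begin until its own release at minute 20. It runs from minute 20 to 20 + 45 = minute 65.
After task 3 (finishes minute 65), task 4 can start at minute 65 and finishes at minute 110.
Task 5 waits on task 4 (finishes minute 110, plus 10-minute gap → minute 120), so it starts at minute 120 and finishes at 120 + 70 = minute 190.
Task 1 waits on task 4 (finishes minute 110); task 5 (finishes minute 190). The latest of these is minute 190, which is the earliest task 1 can start.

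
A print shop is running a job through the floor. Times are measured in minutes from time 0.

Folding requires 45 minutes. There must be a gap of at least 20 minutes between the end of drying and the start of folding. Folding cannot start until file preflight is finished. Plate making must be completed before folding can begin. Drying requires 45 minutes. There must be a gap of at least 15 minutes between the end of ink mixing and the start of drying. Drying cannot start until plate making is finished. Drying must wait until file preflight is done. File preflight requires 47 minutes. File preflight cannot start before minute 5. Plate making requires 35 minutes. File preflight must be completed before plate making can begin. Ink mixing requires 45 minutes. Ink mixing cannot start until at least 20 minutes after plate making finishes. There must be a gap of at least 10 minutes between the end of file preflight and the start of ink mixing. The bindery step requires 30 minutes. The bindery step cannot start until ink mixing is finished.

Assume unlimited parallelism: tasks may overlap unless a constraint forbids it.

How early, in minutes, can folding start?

File preflight cannot begin until its own release at minute 5. It runs from minute 5 to 5 + 47 = minute 52.
After file preflight (finishes minute 52), plate making can start at minute 52 and finishes at minute 87.
For ink mixing: plate making (finishes minute 87, plus 20-minute gap → minute 107); file preflight (finishes minute 52, plus 10-minute gap → minute 62). Taking the maximum gives a start of minute 107, and it finishes at 107 + 45 = minute 152.
For drying: ink mixing (finishes minute 152, plus 15-minute gap → minute 167); plate making (finishes minute 87); file preflight (finishes minute 52). Taking the maximum gives a start of minute 167, and it finishes at 167 + 45 = minute 212.
Folding waits on drying (finishes minute 212, plus 20-minute gap → minute 232); file preflight (finishes minute 52); plate making (finishes minute 87). The latest of these is minute 232, which is the earliest folding can start.

232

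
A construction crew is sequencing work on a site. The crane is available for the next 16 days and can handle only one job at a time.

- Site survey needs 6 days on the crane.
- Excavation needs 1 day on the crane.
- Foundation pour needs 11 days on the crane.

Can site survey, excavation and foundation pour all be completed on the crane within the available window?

No

Running back to back, the jobs need 6 + 1 + 11 = 18 days on the crane.
Since 18 > 16, they cannot all fit.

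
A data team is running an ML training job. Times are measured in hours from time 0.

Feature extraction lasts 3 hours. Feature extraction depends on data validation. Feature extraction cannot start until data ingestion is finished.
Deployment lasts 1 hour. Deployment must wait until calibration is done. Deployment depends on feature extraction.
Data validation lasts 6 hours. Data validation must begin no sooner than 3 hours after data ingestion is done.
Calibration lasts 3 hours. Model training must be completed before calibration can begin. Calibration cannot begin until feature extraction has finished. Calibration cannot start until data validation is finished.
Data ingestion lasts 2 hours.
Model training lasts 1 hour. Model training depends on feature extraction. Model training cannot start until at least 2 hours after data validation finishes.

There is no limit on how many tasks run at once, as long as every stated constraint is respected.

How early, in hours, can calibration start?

Nothing blocks data ingestion, so it runs from hour 0 to hour 2.
Data validation cannot begin until data ingestion (finishes hour 2, plus 3-hour gap → hour 5). It runs from hour 5 to 5 + 6 = hour 11.
Feature extraction has to wait for data validation (finishes hour 11); data ingestion (finishes hour 2). The latest of these is hour 11, so feature extraction runs hour 11 to 11 + 3 = hour 14.
Model training has to wait for feature extraction (finishes hour 14); data validation (finishes hour 11, plus 2-hour gap → hour 13). The latest of these is hour 14, so model training runs hour 14 to 14 + 1 = hour 15.
Calibration waits on model training (finishes hour 15); feature extraction (finishes hour 14); data validation (finishes hour 11). The latest of these is hour 15, which is the earliest calibration can start.

15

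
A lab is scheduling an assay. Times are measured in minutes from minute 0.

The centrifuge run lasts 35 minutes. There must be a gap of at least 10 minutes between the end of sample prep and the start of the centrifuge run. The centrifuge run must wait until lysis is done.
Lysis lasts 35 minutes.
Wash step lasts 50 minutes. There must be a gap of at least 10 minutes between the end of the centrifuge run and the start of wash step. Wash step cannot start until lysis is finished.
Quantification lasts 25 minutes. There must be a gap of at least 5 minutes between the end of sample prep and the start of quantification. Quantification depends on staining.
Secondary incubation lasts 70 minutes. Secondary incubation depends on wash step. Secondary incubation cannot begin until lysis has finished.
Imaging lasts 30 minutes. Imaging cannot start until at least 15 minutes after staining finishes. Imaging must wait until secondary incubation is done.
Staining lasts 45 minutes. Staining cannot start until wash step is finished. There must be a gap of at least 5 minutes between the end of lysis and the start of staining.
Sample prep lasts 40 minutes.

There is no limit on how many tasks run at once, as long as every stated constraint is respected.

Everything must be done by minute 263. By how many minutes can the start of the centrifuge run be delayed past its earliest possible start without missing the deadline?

Lysis can start immediately at minute 0; it finishes at minute 35.
Sample prep can start immediately at minute 0; it finishes at minute 40.
The centrifuge run has to wait for sample prep (finishes minute 40, plus 10-minute gap → minute 50); lysis (finishes minute 35). The latest of these is minute 50, so the centrifuge run runs minute 50 to 50 + 35 = minute 85.

Working backward from the deadline:
Imaging must finish by minute 263; it takes 30 minutes, so it must start by 263 − 30 = minute 233.
To finish by minute 263, quantification (duration 25) must start no later than minute 238.
Staining must finish in time for imaging (must start by minute 233, minus 15-minute gap → minute 218); quantification (must start by minute 238). The tightest is minute 218, so staining must start by 218 − 45 = minute 173.
Since imaging (must start by minute 233) depends on it, secondary incubation must finish by minute 233. Backing off its 70-minute duration gives a latest start of minute 163.
For wash step: staining (must start by minute 173); secondary incubation (must start by minute 163). The most restrictive is minute 163; with a 50-minute duration, wash step must start by minute 113.
The centrifuge run must finish before wash step (must start by minute 113, minus 10-minute gap → minute 103). With a 35-minute duration, the centrifuge run must start by 103 − 35 = minute 68.
So the centrifuge run can start as early as minute 50 and as late as minute 68, giving 68 − 50 = 18 minutes of slack.

18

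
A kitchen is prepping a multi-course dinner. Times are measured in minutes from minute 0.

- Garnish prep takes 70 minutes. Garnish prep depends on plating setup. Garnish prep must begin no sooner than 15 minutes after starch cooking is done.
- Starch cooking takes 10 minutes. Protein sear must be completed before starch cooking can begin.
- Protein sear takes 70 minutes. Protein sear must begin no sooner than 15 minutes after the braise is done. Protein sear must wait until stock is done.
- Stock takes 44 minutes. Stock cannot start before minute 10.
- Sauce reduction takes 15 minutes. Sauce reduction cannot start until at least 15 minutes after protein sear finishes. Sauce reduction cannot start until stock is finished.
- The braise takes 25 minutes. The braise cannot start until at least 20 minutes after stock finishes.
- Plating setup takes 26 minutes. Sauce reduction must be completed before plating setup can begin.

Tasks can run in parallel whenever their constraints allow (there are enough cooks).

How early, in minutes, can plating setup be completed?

240

Stock waits on its own release at minute 10, so it starts at minute 10 and finishes at 10 + 44 = minute 54.
The braise waits on stock (finishes minute 54, plus 20-minute gap → minute 74), so it starts at minute 74 and finishes at 74 + 25 = minute 99.
Protein sear needs all of the braise (finishes minute 99, plus 15-minute gap → minute 114); stock (finishes minute 54). That puts its earliest start at minute 114; it finishes at 114 + 70 = minute 184.
Sauce reduction cannot start until protein sear (finishes minute 184, plus 15-minute gap → minute 199); stock (finishes minute 54). The controlling bound is minute 199, so sauce reduction finishes at 199 + 15 = minute 214.
Plating setup waits on sauce reduction (finishes minute 214), so it starts at minute 214 and finishes at 214 + 26 = minute 240.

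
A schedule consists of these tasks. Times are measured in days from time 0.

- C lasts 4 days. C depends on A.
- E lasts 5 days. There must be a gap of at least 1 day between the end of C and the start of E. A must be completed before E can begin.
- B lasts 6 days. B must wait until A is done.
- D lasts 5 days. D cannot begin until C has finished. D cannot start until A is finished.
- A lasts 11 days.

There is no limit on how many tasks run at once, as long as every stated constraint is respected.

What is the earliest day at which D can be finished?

A can start immediately at day 0; it finishes at day 11.
After A (finishes day 11), C can start at day 11 and finishes at day 15.
For D: C (finishes day 15); A (finishes day 11). Taking the maximum gives a start of day 15, and it finishes at 15 + 5 = day 20.

20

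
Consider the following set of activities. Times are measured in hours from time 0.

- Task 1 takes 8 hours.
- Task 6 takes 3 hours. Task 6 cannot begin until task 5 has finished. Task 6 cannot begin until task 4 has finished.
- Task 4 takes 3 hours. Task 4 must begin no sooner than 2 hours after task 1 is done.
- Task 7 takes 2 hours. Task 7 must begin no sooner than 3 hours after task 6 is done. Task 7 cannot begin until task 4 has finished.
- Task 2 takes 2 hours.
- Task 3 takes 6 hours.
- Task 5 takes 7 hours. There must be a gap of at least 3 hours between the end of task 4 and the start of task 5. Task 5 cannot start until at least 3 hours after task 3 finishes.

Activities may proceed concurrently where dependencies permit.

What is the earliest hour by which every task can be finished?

Task 3 has no prerequisites, so it starts at hour 0 and finishes at hour 6.
Nothing blocks task 2, so it runs from hour 0 to hour 2.
Task 1 has no prerequisites, so it starts at hour 0 and finishes at hour 8.
After task 1 (finishes hour 8, plus 2-hour gap → hour 10), task 4 can start at hour 10 and finishes at hour 13.
Task 5 cannot start until task 4 (finishes hour 13, plus 3-hour gap → hour 16); task 3 (finishes hour 6, plus 3-hour gap → hour 9). The controlling bound is hour 16, so task 5 finishes at 16 + 7 = hour 23.
Task 6 cannot start until task 5 (finishes hour 23); task 4 (finishes hour 13). The controlling bound is hour 23, so task 6 finishes at 23 + 3 = hour 26.
Task 7 has to wait for task 6 (finishes hour 26, plus 3-hour gap → hour 29); task 4 (finishes hour 13). The latest of these is hour 29, so task 7 runs hour 29 to 29 + 2 = hour 31.
All tasks are finished once the last one completes. Finish times: Task 1 at 8, Task 2 at 2, Task 3 at 6, Task 4 at 13, Task 5 at 23, Task 6 at 26, Task 7 at 31. The latest is hour 31.

31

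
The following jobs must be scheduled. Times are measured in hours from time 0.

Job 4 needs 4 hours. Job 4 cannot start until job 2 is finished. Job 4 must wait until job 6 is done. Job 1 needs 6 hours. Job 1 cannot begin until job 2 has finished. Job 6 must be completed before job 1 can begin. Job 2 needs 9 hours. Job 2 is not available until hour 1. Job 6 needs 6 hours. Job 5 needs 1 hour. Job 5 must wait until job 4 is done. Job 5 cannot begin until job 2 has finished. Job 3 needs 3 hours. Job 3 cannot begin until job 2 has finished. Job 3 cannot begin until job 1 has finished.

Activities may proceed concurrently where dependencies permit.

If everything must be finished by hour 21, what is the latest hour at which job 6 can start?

6

Nothing follows job 3; the deadline of hour 21 is its only limit. It must start by 21 − 3 = hour 18.
Job 1 feeds into job 3 (must start by hour 18); so job 1 must finish by hour 18 and therefore start by hour 12.
To finish by hour 21, job 5 (duration 1) must start no later than hour 20.
Since job 5 (must start by hour 20) depends on it, job 4 must finish by hour 20. Backing off its 4-hour duration gives a latest start of hour 16.
For job 6: job 1 (must start by hour 12); job 4 (must start by hour 16). The most restrictive is hour 12; with a 6-hour duration, job 6 must start by hour 6.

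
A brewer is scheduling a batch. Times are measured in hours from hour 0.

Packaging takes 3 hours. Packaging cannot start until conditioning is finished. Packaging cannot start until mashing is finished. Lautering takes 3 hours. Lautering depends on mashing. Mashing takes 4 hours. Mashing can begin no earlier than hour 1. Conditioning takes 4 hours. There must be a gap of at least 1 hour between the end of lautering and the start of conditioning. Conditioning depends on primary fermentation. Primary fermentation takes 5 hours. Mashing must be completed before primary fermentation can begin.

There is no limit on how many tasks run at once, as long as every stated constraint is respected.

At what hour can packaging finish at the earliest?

17

After its own release at hour 1, mashing can start at hour 1 and finishes at hour 5.
After mashing (finishes hour 5), primary fermentation can start at hour 5 and finishes at hour 10.
Lautering cannot begin until mashing (finishes hour 5). It runs from hour 5 to 5 + 3 = hour 8.
For conditioning: lautering (finishes hour 8, plus 1-hour gap → hour 9); primary fermentation (finishes hour 10). Taking the maximum gives a start of hour 10, and it finishes at 10 + 4 = hour 14.
Packaging cannot start until conditioning (finishes hour 14); mashing (finishes hour 5). The controlling bound is hour 14, so packaging finishes at 14 + 3 = hour 17.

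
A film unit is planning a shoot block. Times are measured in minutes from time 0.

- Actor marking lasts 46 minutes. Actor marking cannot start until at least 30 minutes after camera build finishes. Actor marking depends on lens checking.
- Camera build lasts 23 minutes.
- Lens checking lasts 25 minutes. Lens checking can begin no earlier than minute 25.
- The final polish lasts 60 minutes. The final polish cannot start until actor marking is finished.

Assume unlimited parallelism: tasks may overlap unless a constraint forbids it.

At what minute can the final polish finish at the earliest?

Lens checking cannot begin until its own release at minute 25. It runs from minute 25 to 25 + 25 = minute 50.
Camera build has no prerequisites, so it starts at minute 0 and finishes at minute 23.
For actor marking: camera build (finishes minute 23, plus 30-minute gap → minute 53); lens checking (finishes minute 50). Taking the maximum gives a start of minute 53, and it finishes at 53 + 46 = minute 99.
After actor marking (finishes minute 99), the final polish can start at minute 99 and finishes at minute 159.

159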